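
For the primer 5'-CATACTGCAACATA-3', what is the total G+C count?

5

Base counts: A=6, C=4, T=3, G=1
Total G or C: 1 + 4 = 5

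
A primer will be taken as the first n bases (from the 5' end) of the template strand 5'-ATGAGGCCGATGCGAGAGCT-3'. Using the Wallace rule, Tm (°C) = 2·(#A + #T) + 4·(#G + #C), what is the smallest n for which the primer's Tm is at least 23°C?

First 7 bases: ATGAGGC → Tm = 22°C (< 23°C)
First 8 bases: ATGAGGCC → Tm = 26°C (≥ 23°C)
Each additional base adds 2°C (A/T) or 4°C (G/C), so Tm is non-decreasing in n; n = 8 is the first length to reach 23°C.

n = 8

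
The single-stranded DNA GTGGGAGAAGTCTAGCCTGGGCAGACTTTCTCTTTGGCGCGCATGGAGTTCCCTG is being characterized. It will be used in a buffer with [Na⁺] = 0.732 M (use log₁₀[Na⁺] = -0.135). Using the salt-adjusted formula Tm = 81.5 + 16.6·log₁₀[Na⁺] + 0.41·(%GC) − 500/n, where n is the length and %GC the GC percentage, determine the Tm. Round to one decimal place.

Length n = 55. Base counts: C=13, A=8, T=15, G=19
G+C = 32, so %GC = 32/55 × 100 = 58.182%
Salt term: 16.6 × (-0.135) = -2.241
GC term: 0.41 × 58.182 = 23.855; length term: −500/55 = −9.091
Tm = 81.5 + (-2.241) + 23.855 − 9.091 = 94.023 → 94.0°C

94.0°C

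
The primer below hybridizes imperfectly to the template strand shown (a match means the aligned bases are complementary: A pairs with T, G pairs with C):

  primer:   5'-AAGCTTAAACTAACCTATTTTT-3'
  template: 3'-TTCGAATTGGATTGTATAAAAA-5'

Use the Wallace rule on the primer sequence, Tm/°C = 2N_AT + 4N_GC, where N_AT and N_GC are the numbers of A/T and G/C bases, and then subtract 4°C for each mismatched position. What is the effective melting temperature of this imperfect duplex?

46°C

Primer base counts: A=8, T=9, G=1, C=4 → A+T=17, G+C=5
Perfect-match Tm = 2(17) + 4(5) = 34 + 20 = 54°C
Mismatches (positions where the bases are not complementary): 2 (at positions 9, 15)
Effective Tm = 54 − 2×4 = 54 − 8 = 46°C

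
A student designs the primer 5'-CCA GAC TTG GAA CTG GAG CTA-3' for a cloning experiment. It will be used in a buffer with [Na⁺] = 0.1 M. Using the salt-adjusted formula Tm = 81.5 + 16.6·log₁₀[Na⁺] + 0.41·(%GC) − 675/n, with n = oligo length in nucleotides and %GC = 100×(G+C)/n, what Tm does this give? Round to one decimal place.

54.2°C

Length n = 21. Base counts: T=4, A=6, C=5, G=6
G+C = 11, so %GC = 11/21 × 100 = 52.381%
Salt term: 16.6 × (-1) = -16.6
GC term: 0.41 × 52.381 = 21.476; length term: −675/21 = −32.143
Tm = 81.5 + (-16.6) + 21.476 − 32.143 = 54.233 → 54.2°C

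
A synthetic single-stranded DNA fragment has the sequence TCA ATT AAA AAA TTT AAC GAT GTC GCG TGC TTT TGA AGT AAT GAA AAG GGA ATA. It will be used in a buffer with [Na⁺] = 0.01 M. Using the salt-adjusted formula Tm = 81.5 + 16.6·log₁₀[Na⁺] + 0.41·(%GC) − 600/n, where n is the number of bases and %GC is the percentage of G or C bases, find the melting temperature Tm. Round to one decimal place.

Length n = 54. Base counts: C=5, T=16, A=22, G=11
G+C = 16, so %GC = 16/54 × 100 = 29.63%
Salt term: 16.6 × (-2) = -33.2
GC term: 0.41 × 29.63 = 12.148; length term: −600/54 = −11.111
Tm = 81.5 + (-33.2) + 12.148 − 11.111 = 49.337 → 49.3°C

49.3°C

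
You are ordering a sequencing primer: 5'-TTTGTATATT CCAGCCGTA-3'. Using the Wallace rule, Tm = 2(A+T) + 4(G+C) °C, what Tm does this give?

52°C

Base counts: G=3, C=4, T=8, A=4
A+T = 12, G+C = 7
Tm = 4·7 + 2·12 = 28 + 24 = 52°C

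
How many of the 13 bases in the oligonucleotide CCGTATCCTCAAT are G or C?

6

C=5, A=3, T=4, G=1
G+C = 1 + 5 = 6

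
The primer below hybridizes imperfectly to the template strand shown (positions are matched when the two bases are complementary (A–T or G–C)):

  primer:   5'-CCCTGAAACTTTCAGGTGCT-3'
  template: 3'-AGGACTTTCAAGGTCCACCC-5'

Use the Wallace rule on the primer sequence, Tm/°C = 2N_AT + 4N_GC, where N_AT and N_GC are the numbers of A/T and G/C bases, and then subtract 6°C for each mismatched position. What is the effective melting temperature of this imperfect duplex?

Primer base counts: A=4, T=6, G=4, C=6 → A+T=10, G+C=10
Perfect-match Tm = 2(10) + 4(10) = 20 + 40 = 60°C
Mismatches (positions where the bases are not complementary): 5 (at positions 1, 9, 12, 19, 20)
Effective Tm = 60 − 5×6 = 60 − 30 = 30°C

30°C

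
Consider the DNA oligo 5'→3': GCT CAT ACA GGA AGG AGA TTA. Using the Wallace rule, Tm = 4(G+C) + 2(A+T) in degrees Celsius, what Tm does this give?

60°C

A=8, G=6, T=4, C=3
So N_AT = 12 and N_GC = 9.
Tm = 2(12) + 4(9) = 24 + 36 = 60°C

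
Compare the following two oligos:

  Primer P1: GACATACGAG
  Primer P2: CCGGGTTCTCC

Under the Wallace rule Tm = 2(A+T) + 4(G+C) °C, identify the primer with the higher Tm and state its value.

Primer P2, 38°C

Primer P1: A+T=5, G+C=5 → Tm = 2(5)+4(5) = 30°C
Primer P2: A+T=3, G+C=8 → Tm = 2(3)+4(8) = 38°C
30°C vs 38°C → primer P2 is higher.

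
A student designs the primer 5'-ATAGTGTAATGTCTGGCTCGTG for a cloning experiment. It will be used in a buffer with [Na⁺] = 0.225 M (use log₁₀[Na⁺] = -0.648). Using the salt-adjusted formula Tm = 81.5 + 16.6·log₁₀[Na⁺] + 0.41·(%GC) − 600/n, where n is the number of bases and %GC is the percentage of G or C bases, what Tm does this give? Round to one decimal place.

62.1°C

Length n = 22. Scanning the sequence gives C=3, G=7, T=8, A=4.
G+C = 10, so %GC = 10/22 × 100 = 45.455%
Salt term: 16.6 × (-0.648) = -10.757
GC term: 0.41 × 45.455 = 18.637; length term: −600/22 = −27.273
Tm = 81.5 + (-10.757) + 18.637 − 27.273 = 62.107 → 62.1°C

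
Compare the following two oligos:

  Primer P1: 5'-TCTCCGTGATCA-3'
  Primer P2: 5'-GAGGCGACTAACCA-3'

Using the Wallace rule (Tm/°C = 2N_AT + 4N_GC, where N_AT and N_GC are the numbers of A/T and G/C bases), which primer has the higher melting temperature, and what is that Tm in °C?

Primer P1: A+T=6, G+C=6 → Tm = 2(6)+4(6) = 36°C
Primer P2: A+T=6, G+C=8 → Tm = 2(6)+4(8) = 44°C
36°C vs 44°C → primer P2 is higher.

Primer P2, 44°C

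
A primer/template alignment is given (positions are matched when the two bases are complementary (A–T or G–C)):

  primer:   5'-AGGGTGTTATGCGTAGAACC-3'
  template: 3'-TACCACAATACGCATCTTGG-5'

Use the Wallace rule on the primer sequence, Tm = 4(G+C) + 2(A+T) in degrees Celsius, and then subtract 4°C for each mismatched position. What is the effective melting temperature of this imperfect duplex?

56°C

Primer base counts: A=5, T=5, G=7, C=3 → A+T=10, G+C=10
Perfect-match Tm = 2(10) + 4(10) = 20 + 40 = 60°C
Mismatches (positions where the bases are not complementary): 1 (at position 2)
Effective Tm = 60 − 1×4 = 60 − 4 = 56°C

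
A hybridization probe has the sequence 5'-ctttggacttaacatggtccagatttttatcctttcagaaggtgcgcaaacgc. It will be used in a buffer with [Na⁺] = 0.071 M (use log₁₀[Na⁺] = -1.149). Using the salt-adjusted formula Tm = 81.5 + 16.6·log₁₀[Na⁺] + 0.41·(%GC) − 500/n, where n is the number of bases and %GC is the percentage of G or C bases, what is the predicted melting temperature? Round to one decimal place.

70.8°C

Length n = 53. Scanning the sequence gives G=11, C=12, T=17, A=13.
G+C = 23, so %GC = 23/53 × 100 = 43.396%
Salt term: 16.6 × (-1.149) = -19.073
GC term: 0.41 × 43.396 = 17.792; length term: −500/53 = −9.434
Tm = 81.5 + (-19.073) + 17.792 − 9.434 = 70.785 → 70.8°C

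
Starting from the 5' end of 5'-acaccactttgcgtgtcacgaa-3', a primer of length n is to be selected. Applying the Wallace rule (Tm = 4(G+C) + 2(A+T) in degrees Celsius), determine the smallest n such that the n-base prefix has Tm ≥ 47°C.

n = 16

First 15 bases: ACACCACTTTGCGTG → Tm = 46°C (< 47°C)
First 16 bases: ACACCACTTTGCGTGT → Tm = 48°C (≥ 47°C)
Since every base adds ≥2°C, Tm only increases with n, so the threshold is first crossed at n = 16.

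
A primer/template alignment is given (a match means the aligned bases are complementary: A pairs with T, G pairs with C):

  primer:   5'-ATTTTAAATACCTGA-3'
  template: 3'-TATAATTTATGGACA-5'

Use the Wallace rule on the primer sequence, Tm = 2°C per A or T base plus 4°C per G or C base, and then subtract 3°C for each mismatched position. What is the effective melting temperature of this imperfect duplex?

30°C

Primer base counts: A=6, T=6, G=1, C=2 → A+T=12, G+C=3
Perfect-match Tm = 2(12) + 4(3) = 24 + 12 = 36°C
Mismatches (positions where the bases are not complementary): 2 (at positions 3, 15)
Effective Tm = 36 − 2×3 = 36 − 6 = 30°C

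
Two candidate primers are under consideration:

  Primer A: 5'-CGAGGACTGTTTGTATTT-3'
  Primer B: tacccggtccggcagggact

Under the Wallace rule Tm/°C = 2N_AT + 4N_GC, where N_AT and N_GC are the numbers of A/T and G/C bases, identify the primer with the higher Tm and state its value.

Primer B, 68°C

Primer A: A+T=11, G+C=7 → Tm = 2(11)+4(7) = 50°C
Primer B: A+T=6, G+C=14 → Tm = 2(6)+4(14) = 68°C
50°C vs 68°C → primer B is higher.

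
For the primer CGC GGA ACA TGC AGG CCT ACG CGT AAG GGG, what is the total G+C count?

Counting bases: G=12, T=3, A=7, C=8
G+C = 12 + 8 = 20

20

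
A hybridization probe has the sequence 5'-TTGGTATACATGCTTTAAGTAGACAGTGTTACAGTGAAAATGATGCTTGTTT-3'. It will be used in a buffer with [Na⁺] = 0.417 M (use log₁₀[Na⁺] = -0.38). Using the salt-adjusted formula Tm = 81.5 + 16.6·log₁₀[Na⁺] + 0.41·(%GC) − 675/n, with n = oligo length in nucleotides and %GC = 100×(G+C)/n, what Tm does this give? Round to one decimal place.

75.6°C

Length n = 52. Scanning the sequence gives G=12, T=20, A=15, C=5.
G+C = 17, so %GC = 17/52 × 100 = 32.692%
Salt term: 16.6 × (-0.38) = -6.308
GC term: 0.41 × 32.692 = 13.404; length term: −675/52 = −12.981
Tm = 81.5 + (-6.308) + 13.404 − 12.981 = 75.615 → 75.6°C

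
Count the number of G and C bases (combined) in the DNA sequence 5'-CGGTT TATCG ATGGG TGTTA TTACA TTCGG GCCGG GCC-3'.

Scanning the sequence gives A=5, T=12, G=13, C=8.
G+C = 13 + 8 = 21

21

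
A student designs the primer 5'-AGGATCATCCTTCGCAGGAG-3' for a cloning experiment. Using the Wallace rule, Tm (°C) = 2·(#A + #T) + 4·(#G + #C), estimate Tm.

62°C

Counting bases: G=6, T=4, C=5, A=5
AT pairs contribute 9, GC pairs contribute 11.
Tm = 2(9) + 4(11) = 18 + 44 = 62°C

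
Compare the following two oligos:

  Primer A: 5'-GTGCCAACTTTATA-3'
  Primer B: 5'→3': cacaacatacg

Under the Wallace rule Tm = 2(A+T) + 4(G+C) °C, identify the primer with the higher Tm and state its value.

Primer A, 38°C

Primer A: A+T=9, G+C=5 → Tm = 2(9)+4(5) = 38°C
Primer B: A+T=6, G+C=5 → Tm = 2(6)+4(5) = 32°C
38°C vs 32°C → primer A is higher.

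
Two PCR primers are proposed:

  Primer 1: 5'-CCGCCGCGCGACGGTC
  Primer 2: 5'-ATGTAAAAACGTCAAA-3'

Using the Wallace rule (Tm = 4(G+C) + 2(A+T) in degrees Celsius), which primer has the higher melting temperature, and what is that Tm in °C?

Primer 1: A+T=2, G+C=14 → Tm = 2(2)+4(14) = 60°C
Primer 2: A+T=12, G+C=4 → Tm = 2(12)+4(4) = 40°C
60°C vs 40°C → primer 1 is higher.

Primer 1, 60°C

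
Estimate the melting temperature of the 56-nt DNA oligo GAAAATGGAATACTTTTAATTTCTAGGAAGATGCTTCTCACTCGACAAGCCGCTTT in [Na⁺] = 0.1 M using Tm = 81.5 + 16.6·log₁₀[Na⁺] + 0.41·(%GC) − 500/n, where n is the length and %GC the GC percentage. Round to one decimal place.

Length n = 56. Base counts: G=10, T=18, C=11, A=17
G+C = 21, so %GC = 21/56 × 100 = 37.5%
Salt term: 16.6 × (-1) = -16.6
GC term: 0.41 × 37.5 = 15.375; length term: −500/56 = −8.929
Tm = 81.5 + (-16.6) + 15.375 − 8.929 = 71.346 → 71.3°C

71.3°C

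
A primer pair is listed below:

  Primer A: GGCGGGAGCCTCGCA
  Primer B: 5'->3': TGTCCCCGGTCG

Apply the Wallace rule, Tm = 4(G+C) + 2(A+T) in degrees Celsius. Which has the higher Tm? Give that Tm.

Primer A, 54°C

Primer A: A+T=3, G+C=12 → Tm = 2(3)+4(12) = 54°C
Primer B: A+T=3, G+C=9 → Tm = 2(3)+4(9) = 42°C
54°C vs 42°C → primer A is higher.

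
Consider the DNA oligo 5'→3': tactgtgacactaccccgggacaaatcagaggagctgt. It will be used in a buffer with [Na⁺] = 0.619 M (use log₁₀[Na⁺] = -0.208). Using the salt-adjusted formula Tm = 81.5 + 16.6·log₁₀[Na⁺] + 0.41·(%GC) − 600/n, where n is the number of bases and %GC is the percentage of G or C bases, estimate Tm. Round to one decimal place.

Length n = 38. Counting bases: G=10, T=7, C=10, A=11
G+C = 20, so %GC = 20/38 × 100 = 52.632%
Salt term: 16.6 × (-0.208) = -3.453
GC term: 0.41 × 52.632 = 21.579; length term: −600/38 = −15.789
Tm = 81.5 + (-3.453) + 21.579 − 15.789 = 83.837 → 83.8°C

83.8°C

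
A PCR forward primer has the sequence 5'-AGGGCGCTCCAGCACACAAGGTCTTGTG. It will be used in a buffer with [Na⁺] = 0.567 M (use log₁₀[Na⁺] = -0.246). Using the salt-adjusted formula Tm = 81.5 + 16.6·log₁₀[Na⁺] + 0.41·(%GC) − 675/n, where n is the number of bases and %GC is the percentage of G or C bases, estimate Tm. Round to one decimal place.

Length n = 28. Base counts: T=5, C=8, A=6, G=9
G+C = 17, so %GC = 17/28 × 100 = 60.714%
Salt term: 16.6 × (-0.246) = -4.084
GC term: 0.41 × 60.714 = 24.893; length term: −675/28 = −24.107
Tm = 81.5 + (-4.084) + 24.893 − 24.107 = 78.202 → 78.2°C

78.2°C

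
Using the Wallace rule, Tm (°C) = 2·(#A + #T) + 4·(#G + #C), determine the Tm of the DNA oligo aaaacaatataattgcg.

42°C

Counting bases: C=2, T=4, A=9, G=2
So N_AT = 13 and N_GC = 4.
Tm = 2×13 + 4×4 = 42°C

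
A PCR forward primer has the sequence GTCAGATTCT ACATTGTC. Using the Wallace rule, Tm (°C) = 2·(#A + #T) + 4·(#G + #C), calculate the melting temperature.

Base counts: A=4, T=7, G=3, C=4
So N_AT = 11 and N_GC = 7.
Tm = 4·7 + 2·11 = 28 + 22 = 50°C

50°C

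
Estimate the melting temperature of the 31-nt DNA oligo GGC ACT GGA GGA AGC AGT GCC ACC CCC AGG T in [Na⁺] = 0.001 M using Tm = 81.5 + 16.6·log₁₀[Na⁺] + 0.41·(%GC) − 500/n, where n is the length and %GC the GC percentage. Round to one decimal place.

43.3°C

Length n = 31. C=10, T=3, G=11, A=7
G+C = 21, so %GC = 21/31 × 100 = 67.742%
Salt term: 16.6 × (-3) = -49.8
GC term: 0.41 × 67.742 = 27.774; length term: −500/31 = −16.129
Tm = 81.5 + (-49.8) + 27.774 − 16.129 = 43.345 → 43.3°C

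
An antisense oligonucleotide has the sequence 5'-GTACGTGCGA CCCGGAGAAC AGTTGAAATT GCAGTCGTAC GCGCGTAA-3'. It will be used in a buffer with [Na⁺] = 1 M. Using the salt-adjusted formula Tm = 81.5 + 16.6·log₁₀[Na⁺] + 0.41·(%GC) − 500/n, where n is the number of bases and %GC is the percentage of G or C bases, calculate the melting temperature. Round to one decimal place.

93.3°C

Length n = 48. T=9, G=15, A=13, C=11
G+C = 26, so %GC = 26/48 × 100 = 54.167%
Salt term: 16.6 × (0) = 0
GC term: 0.41 × 54.167 = 22.208; length term: −500/48 = −10.417
Tm = 81.5 + (0) + 22.208 − 10.417 = 93.291 → 93.3°C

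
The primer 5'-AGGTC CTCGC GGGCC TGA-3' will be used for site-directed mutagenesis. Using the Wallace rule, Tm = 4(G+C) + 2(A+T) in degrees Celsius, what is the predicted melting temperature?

62°C

Counting bases: T=3, A=2, G=7, C=6
A+T = 5, G+C = 13
Tm = 2(5) + 4(13) = 10 + 52 = 62°C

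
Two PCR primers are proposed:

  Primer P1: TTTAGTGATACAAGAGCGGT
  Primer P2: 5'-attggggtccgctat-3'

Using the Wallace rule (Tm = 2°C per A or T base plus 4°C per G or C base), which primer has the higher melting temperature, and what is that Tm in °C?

Primer P1, 56°C

Primer P1: A+T=12, G+C=8 → Tm = 2(12)+4(8) = 56°C
Primer P2: A+T=7, G+C=8 → Tm = 2(7)+4(8) = 46°C
56°C vs 46°C → primer P1 is higher.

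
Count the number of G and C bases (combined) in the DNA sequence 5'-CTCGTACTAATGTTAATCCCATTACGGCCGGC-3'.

Counting bases: T=9, C=10, G=6, A=7
G+C = 6 + 10 = 16

16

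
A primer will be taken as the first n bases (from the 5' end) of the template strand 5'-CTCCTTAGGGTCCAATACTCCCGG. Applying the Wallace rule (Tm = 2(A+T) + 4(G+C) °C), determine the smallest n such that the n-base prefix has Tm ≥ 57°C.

First 19 bases: CTCCTTAGGGTCCAATACT → Tm = 56°C (< 57°C)
First 20 bases: CTCCTTAGGGTCCAATACTC → Tm = 60°C (≥ 57°C)
Since every base adds ≥2°C, Tm only increases with n, so the threshold is first crossed at n = 20.

n = 20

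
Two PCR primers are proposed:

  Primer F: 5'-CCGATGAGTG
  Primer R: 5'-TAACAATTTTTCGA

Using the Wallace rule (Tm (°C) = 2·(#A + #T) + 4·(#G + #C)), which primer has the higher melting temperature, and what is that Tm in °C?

Primer F: A+T=4, G+C=6 → Tm = 2(4)+4(6) = 32°C
Primer R: A+T=11, G+C=3 → Tm = 2(11)+4(3) = 34°C
32°C vs 34°C → primer R is higher.

Primer R, 34°C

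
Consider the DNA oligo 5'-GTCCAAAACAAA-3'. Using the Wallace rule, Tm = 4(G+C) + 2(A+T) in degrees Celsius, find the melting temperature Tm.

G=1, A=7, T=1, C=3
AT pairs contribute 8, GC pairs contribute 4.
Tm = 2(8) + 4(4) = 16 + 16 = 32°C

32°C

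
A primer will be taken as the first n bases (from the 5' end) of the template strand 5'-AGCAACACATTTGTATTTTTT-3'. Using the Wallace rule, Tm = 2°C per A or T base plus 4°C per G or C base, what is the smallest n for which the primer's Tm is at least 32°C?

n = 12

First 11 bases: AGCAACACATT → Tm = 30°C (< 32°C)
First 12 bases: AGCAACACATTT → Tm = 32°C (≥ 32°C)
Each additional base adds 2°C (A/T) or 4°C (G/C), so Tm is non-decreasing in n; n = 12 is the first length to reach 32°C.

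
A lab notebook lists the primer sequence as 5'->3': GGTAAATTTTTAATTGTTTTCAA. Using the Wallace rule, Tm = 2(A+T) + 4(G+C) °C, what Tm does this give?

G=3, A=7, T=12, C=1
So N_AT = 19 and N_GC = 4.
Tm = 4·4 + 2·19 = 16 + 38 = 54°C

54°C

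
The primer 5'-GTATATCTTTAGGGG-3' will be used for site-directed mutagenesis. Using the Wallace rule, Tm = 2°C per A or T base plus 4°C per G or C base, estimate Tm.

Base counts: A=3, G=5, T=6, C=1
So N_AT = 9 and N_GC = 6.
Tm = 4·6 + 2·9 = 24 + 18 = 42°C

42°C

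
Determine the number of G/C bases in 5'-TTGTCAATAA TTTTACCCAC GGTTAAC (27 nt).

Base counts: C=6, T=10, G=3, A=8
G+C = 3 + 6 = 9

9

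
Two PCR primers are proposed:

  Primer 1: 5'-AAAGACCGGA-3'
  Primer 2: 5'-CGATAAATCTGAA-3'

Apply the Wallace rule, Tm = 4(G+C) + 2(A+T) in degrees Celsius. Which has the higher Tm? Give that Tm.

Primer 2, 34°C

Primer 1: A+T=5, G+C=5 → Tm = 2(5)+4(5) = 30°C
Primer 2: A+T=9, G+C=4 → Tm = 2(9)+4(4) = 34°C
30°C vs 34°C → primer 2 is higher.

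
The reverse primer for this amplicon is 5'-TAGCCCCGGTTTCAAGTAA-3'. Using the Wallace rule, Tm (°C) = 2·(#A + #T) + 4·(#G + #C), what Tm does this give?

56°C

Scanning the sequence gives G=4, A=5, T=5, C=5.
AT pairs contribute 10, GC pairs contribute 9.
Tm = 2(10) + 4(9) = 20 + 36 = 56°C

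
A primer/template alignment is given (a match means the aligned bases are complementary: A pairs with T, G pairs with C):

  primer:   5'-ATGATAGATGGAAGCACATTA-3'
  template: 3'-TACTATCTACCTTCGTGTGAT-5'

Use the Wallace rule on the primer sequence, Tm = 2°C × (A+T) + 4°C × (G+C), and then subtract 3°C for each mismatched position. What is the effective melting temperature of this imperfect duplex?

Primer base counts: A=9, T=5, G=5, C=2 → A+T=14, G+C=7
Perfect-match Tm = 2(14) + 4(7) = 28 + 28 = 56°C
Mismatches (positions where the bases are not complementary): 1 (at position 19)
Effective Tm = 56 − 1×3 = 56 − 3 = 53°C

53°C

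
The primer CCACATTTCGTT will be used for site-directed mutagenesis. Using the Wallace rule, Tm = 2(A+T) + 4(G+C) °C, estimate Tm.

A=2, C=4, T=5, G=1
AT pairs contribute 7, GC pairs contribute 5.
Tm = 2×7 + 4×5 = 34°C

34°C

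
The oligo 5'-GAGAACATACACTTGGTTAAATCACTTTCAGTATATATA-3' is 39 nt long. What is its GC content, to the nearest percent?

Counting bases: C=6, T=13, A=15, G=5
G+C = 5 + 6 = 11 out of 39 bases
%GC = 11/39 × 100 = 28.21% ≈ 28%

28%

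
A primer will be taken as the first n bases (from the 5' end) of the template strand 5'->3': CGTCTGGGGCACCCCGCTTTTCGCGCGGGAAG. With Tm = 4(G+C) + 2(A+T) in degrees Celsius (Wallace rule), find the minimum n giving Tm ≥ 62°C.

First 16 bases: CGTCTGGGGCACCCCG → Tm = 58°C (< 62°C)
First 17 bases: CGTCTGGGGCACCCCGC → Tm = 62°C (≥ 62°C)
Each additional base adds 2°C (A/T) or 4°C (G/C), so Tm is non-decreasing in n; n = 17 is the first length to reach 62°C.

n = 17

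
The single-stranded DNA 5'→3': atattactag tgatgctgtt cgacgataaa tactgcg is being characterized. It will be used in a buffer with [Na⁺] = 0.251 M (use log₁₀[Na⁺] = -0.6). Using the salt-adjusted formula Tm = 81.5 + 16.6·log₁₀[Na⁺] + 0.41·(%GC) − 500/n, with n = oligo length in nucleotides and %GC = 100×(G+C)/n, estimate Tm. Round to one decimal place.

73.5°C

Length n = 37. Scanning the sequence gives A=11, G=8, C=6, T=12.
G+C = 14, so %GC = 14/37 × 100 = 37.838%
Salt term: 16.6 × (-0.6) = -9.96
GC term: 0.41 × 37.838 = 15.514; length term: −500/37 = −13.514
Tm = 81.5 + (-9.96) + 15.514 − 13.514 = 73.54 → 73.5°C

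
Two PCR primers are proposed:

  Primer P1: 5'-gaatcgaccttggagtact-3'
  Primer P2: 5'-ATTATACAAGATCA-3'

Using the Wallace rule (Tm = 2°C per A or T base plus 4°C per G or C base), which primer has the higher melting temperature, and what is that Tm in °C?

Primer P1, 56°C

Primer P1: A+T=10, G+C=9 → Tm = 2(10)+4(9) = 56°C
Primer P2: A+T=11, G+C=3 → Tm = 2(11)+4(3) = 34°C
56°C vs 34°C → primer P1 is higher.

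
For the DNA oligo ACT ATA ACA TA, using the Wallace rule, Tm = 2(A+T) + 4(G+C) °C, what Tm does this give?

Counting bases: C=2, G=0, A=6, T=3
So N_AT = 9 and N_GC = 2.
Tm = 2(9) + 4(2) = 18 + 8 = 26°C

26°C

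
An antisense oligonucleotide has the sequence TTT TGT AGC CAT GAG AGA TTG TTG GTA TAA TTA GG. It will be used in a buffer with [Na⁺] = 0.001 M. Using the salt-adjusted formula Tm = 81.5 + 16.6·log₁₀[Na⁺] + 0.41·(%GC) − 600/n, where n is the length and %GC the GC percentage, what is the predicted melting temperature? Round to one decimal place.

28.6°C

Length n = 35. Base counts: A=9, C=2, T=14, G=10
G+C = 12, so %GC = 12/35 × 100 = 34.286%
Salt term: 16.6 × (-3) = -49.8
GC term: 0.41 × 34.286 = 14.057; length term: −600/35 = −17.143
Tm = 81.5 + (-49.8) + 14.057 − 17.143 = 28.614 → 28.6°C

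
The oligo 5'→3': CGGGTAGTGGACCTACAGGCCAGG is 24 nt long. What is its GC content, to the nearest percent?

Counting bases: C=6, A=5, G=10, T=3
G+C = 10 + 6 = 16 out of 24 bases
%GC = 16/24 × 100 = 66.67% ≈ 67%

67%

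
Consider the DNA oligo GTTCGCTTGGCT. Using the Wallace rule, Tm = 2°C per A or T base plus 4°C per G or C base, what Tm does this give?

38°C

T=5, G=4, A=0, C=3
AT pairs contribute 5, GC pairs contribute 7.
Tm = 2×5 + 4×7 = 38°C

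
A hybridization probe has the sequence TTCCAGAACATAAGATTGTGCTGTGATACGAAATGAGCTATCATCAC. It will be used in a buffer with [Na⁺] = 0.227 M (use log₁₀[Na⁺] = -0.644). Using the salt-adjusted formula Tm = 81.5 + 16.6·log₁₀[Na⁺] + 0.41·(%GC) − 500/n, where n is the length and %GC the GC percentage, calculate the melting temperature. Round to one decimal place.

Length n = 47. Base counts: T=13, C=9, G=9, A=16
G+C = 18, so %GC = 18/47 × 100 = 38.298%
Salt term: 16.6 × (-0.644) = -10.69
GC term: 0.41 × 38.298 = 15.702; length term: −500/47 = −10.638
Tm = 81.5 + (-10.69) + 15.702 − 10.638 = 75.874 → 75.9°C

75.9°C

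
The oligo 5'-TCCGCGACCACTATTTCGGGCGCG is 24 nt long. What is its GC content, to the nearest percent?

Counting bases: G=7, C=9, T=5, A=3
G+C = 7 + 9 = 16 out of 24 bases
%GC = 16/24 × 100 = 66.67% ≈ 67%

67%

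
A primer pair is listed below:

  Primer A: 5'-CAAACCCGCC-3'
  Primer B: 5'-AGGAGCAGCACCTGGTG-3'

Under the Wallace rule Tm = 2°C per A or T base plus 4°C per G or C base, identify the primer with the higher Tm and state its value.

Primer B, 56°C

Primer A: A+T=3, G+C=7 → Tm = 2(3)+4(7) = 34°C
Primer B: A+T=6, G+C=11 → Tm = 2(6)+4(11) = 56°C
34°C vs 56°C → primer B is higher.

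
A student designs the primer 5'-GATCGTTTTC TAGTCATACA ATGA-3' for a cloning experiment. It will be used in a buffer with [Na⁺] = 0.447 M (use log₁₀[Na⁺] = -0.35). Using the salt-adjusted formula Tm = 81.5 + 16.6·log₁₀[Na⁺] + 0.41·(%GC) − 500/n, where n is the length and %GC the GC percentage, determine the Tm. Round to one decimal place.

68.5°C

Length n = 24. Scanning the sequence gives A=7, G=4, T=9, C=4.
G+C = 8, so %GC = 8/24 × 100 = 33.333%
Salt term: 16.6 × (-0.35) = -5.81
GC term: 0.41 × 33.333 = 13.667; length term: −500/24 = −20.833
Tm = 81.5 + (-5.81) + 13.667 − 20.833 = 68.524 → 68.5°C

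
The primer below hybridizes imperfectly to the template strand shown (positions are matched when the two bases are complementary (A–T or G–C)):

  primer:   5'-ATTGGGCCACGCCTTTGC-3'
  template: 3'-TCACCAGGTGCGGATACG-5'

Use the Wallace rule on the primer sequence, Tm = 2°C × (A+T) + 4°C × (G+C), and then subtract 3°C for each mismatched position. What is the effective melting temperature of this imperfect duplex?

49°C

Primer base counts: A=2, T=5, G=5, C=6 → A+T=7, G+C=11
Perfect-match Tm = 2(7) + 4(11) = 14 + 44 = 58°C
Mismatches (positions where the bases are not complementary): 3 (at positions 2, 6, 15)
Effective Tm = 58 − 3×3 = 58 − 9 = 49°C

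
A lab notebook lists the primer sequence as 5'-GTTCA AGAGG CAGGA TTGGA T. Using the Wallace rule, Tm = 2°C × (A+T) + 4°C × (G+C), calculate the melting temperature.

Counting bases: G=8, A=6, T=5, C=2
So N_AT = 11 and N_GC = 10.
Tm = 4·10 + 2·11 = 40 + 22 = 62°C

62°C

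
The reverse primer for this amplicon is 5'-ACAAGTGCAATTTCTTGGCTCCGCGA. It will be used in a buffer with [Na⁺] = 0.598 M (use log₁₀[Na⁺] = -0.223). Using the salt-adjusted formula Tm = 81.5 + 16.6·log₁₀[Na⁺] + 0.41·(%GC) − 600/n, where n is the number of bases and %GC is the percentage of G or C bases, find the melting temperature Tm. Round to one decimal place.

75.2°C

Length n = 26. G=6, C=7, A=6, T=7
G+C = 13, so %GC = 13/26 × 100 = 50%
Salt term: 16.6 × (-0.223) = -3.702
GC term: 0.41 × 50 = 20.5; length term: −600/26 = −23.077
Tm = 81.5 + (-3.702) + 20.5 − 23.077 = 75.221 → 75.2°C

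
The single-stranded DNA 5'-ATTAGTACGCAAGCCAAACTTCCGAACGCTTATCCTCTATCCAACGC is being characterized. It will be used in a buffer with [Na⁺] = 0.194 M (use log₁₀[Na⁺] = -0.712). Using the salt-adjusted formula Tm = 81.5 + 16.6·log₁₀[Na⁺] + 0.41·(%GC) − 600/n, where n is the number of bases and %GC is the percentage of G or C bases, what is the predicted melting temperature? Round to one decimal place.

76.1°C

Length n = 47. Base counts: A=14, G=6, T=11, C=16
G+C = 22, so %GC = 22/47 × 100 = 46.809%
Salt term: 16.6 × (-0.712) = -11.819
GC term: 0.41 × 46.809 = 19.192; length term: −600/47 = −12.766
Tm = 81.5 + (-11.819) + 19.192 − 12.766 = 76.107 → 76.1°C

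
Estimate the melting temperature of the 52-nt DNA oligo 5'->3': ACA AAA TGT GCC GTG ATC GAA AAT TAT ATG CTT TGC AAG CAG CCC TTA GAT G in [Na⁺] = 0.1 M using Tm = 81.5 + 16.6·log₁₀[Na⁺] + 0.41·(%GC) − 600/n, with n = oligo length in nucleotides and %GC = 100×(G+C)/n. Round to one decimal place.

Length n = 52. Base counts: A=17, C=10, G=11, T=14
G+C = 21, so %GC = 21/52 × 100 = 40.385%
Salt term: 16.6 × (-1) = -16.6
GC term: 0.41 × 40.385 = 16.558; length term: −600/52 = −11.538
Tm = 81.5 + (-16.6) + 16.558 − 11.538 = 69.92 → 69.9°C

69.9°C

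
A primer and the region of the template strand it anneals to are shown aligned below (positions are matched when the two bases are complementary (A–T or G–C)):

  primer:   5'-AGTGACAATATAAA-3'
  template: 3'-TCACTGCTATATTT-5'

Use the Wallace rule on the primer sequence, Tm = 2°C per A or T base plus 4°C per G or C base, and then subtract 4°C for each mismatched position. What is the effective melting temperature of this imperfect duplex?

30°C

Primer base counts: A=8, T=3, G=2, C=1 → A+T=11, G+C=3
Perfect-match Tm = 2(11) + 4(3) = 22 + 12 = 34°C
Mismatches (positions where the bases are not complementary): 1 (at position 7)
Effective Tm = 34 − 1×4 = 34 − 4 = 30°C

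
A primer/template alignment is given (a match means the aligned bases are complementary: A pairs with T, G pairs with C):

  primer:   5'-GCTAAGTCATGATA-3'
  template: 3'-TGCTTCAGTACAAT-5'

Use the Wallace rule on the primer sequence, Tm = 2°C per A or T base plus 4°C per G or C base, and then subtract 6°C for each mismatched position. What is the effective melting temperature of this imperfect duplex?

20°C

Primer base counts: A=5, T=4, G=3, C=2 → A+T=9, G+C=5
Perfect-match Tm = 2(9) + 4(5) = 18 + 20 = 38°C
Mismatches (positions where the bases are not complementary): 3 (at positions 1, 3, 12)
Effective Tm = 38 − 3×6 = 38 − 18 = 20°C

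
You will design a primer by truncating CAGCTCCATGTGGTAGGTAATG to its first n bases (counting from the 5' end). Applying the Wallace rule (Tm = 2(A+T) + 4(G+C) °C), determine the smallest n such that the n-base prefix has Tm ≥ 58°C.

n = 19

First 18 bases: CAGCTCCATGTGGTAGGT → Tm = 56°C (< 58°C)
First 19 bases: CAGCTCCATGTGGTAGGTA → Tm = 58°C (≥ 58°C)
Each additional base adds 2°C (A/T) or 4°C (G/C), so Tm is non-decreasing in n; n = 19 is the first length to reach 58°C.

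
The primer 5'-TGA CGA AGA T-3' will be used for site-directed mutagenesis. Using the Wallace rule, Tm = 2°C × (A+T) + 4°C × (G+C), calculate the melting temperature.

28°C

Base counts: G=3, A=4, C=1, T=2
AT pairs contribute 6, GC pairs contribute 4.
Tm = 2(6) + 4(4) = 12 + 16 = 28°C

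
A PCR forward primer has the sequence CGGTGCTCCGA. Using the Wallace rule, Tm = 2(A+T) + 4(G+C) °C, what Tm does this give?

38°C

G=4, C=4, T=2, A=1
A+T = 3, G+C = 8
Tm = 2×3 + 4×8 = 38°C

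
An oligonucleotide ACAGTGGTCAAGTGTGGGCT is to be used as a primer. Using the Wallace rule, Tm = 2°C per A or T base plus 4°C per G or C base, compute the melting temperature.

C=3, G=8, A=4, T=5
A+T = 9, G+C = 11
Tm = 4·11 + 2·9 = 44 + 18 = 62°C

62°C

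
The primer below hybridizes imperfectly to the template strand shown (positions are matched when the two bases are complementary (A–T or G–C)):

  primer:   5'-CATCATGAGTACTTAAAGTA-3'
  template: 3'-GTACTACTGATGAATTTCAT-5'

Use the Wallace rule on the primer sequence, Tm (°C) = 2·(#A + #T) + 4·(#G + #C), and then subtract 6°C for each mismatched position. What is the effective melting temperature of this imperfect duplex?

40°C

Primer base counts: A=8, T=6, G=3, C=3 → A+T=14, G+C=6
Perfect-match Tm = 2(14) + 4(6) = 28 + 24 = 52°C
Mismatches (positions where the bases are not complementary): 2 (at positions 4, 9)
Effective Tm = 52 − 2×6 = 52 − 12 = 40°C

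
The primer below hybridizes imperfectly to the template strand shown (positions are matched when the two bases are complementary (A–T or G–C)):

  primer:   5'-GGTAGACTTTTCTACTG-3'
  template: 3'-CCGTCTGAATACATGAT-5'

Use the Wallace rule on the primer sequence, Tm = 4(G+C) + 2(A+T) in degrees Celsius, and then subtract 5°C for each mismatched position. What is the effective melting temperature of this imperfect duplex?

Primer base counts: A=3, T=7, G=4, C=3 → A+T=10, G+C=7
Perfect-match Tm = 2(10) + 4(7) = 20 + 28 = 48°C
Mismatches (positions where the bases are not complementary): 4 (at positions 3, 10, 12, 17)
Effective Tm = 48 − 4×5 = 48 − 20 = 28°C

28°C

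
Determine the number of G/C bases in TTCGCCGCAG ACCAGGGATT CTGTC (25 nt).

15

A=4, T=6, C=8, G=7
G+C = 7 + 8 = 15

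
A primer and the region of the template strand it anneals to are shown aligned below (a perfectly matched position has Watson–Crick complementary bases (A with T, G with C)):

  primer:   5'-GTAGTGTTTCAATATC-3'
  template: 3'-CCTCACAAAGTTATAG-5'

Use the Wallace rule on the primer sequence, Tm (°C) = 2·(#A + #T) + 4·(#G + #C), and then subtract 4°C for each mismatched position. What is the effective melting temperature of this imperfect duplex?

Primer base counts: A=4, T=7, G=3, C=2 → A+T=11, G+C=5
Perfect-match Tm = 2(11) + 4(5) = 22 + 20 = 42°C
Mismatches (positions where the bases are not complementary): 1 (at position 2)
Effective Tm = 42 − 1×4 = 42 − 4 = 38°C

38°C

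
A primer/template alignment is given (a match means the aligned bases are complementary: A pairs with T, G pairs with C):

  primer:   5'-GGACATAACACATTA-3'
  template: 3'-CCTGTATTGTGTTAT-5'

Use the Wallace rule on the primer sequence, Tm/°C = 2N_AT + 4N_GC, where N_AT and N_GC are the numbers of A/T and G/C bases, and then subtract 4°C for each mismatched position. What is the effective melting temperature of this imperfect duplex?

Primer base counts: A=7, T=3, G=2, C=3 → A+T=10, G+C=5
Perfect-match Tm = 2(10) + 4(5) = 20 + 20 = 40°C
Mismatches (positions where the bases are not complementary): 1 (at position 13)
Effective Tm = 40 − 1×4 = 40 − 4 = 36°C

36°C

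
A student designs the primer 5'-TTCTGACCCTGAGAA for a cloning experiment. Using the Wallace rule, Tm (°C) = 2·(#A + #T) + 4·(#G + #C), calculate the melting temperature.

44°C

G=3, C=4, A=4, T=4
A+T = 8, G+C = 7
Tm = 4·7 + 2·8 = 28 + 16 = 44°C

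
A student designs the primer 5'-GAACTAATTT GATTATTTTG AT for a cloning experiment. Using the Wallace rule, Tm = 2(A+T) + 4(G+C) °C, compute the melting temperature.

52°C

Scanning the sequence gives T=11, A=7, C=1, G=3.
So N_AT = 18 and N_GC = 4.
Tm = 4·4 + 2·18 = 16 + 36 = 52°C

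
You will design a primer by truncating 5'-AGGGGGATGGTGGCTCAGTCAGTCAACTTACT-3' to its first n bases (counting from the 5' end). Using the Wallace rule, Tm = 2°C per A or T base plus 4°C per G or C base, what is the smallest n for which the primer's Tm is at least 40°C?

n = 12

First 11 bases: AGGGGGATGGT → Tm = 36°C (< 40°C)
First 12 bases: AGGGGGATGGTG → Tm = 40°C (≥ 40°C)
Since every base adds ≥2°C, Tm only increases with n, so the threshold is first crossed at n = 12.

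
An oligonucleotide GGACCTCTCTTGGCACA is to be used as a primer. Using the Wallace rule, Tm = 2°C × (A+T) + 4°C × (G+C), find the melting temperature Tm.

54°C

Scanning the sequence gives G=4, A=3, C=6, T=4.
A+T = 7, G+C = 10
Tm = 2(7) + 4(10) = 14 + 40 = 54°C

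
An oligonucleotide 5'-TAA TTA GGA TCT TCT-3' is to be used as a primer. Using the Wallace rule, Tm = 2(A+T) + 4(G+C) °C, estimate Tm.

C=2, A=4, T=7, G=2
AT pairs contribute 11, GC pairs contribute 4.
Tm = 2×11 + 4×4 = 38°C

38°C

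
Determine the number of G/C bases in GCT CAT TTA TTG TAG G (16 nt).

6

A=3, C=2, T=7, G=4
G+C = 4 + 2 = 6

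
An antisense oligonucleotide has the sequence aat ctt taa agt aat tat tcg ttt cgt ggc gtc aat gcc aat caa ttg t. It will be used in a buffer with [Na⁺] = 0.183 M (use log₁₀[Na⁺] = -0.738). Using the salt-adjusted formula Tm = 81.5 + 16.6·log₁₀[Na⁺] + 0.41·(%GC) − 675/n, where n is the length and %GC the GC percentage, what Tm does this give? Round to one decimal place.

68.9°C

Length n = 49. G=8, T=19, C=8, A=14
G+C = 16, so %GC = 16/49 × 100 = 32.653%
Salt term: 16.6 × (-0.738) = -12.251
GC term: 0.41 × 32.653 = 13.388; length term: −675/49 = −13.776
Tm = 81.5 + (-12.251) + 13.388 − 13.776 = 68.861 → 68.9°C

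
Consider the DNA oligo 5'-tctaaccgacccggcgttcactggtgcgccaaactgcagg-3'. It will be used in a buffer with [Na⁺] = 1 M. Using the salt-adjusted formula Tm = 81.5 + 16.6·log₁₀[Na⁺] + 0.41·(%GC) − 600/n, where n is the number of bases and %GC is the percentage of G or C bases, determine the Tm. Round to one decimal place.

Length n = 40. G=11, C=14, A=8, T=7
G+C = 25, so %GC = 25/40 × 100 = 62.5%
Salt term: 16.6 × (0) = 0
GC term: 0.41 × 62.5 = 25.625; length term: −600/40 = −15
Tm = 81.5 + (0) + 25.625 − 15 = 92.125 → 92.1°C

92.1°C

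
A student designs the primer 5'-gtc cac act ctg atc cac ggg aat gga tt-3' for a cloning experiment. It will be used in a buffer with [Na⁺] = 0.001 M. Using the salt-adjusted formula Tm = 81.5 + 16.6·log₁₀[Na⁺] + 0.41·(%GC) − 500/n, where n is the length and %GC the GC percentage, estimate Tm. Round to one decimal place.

35.7°C

Length n = 29. Scanning the sequence gives T=7, G=7, A=7, C=8.
G+C = 15, so %GC = 15/29 × 100 = 51.724%
Salt term: 16.6 × (-3) = -49.8
GC term: 0.41 × 51.724 = 21.207; length term: −500/29 = −17.241
Tm = 81.5 + (-49.8) + 21.207 − 17.241 = 35.666 → 35.7°C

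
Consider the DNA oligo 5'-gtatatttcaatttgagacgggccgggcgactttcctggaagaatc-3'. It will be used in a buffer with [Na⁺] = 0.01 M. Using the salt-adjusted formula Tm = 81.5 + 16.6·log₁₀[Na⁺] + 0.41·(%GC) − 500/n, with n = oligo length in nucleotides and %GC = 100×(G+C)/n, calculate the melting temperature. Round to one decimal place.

57.0°C

Length n = 46. Counting bases: T=13, C=9, G=13, A=11
G+C = 22, so %GC = 22/46 × 100 = 47.826%
Salt term: 16.6 × (-2) = -33.2
GC term: 0.41 × 47.826 = 19.609; length term: −500/46 = −10.87
Tm = 81.5 + (-33.2) + 19.609 − 10.87 = 57.039 → 57.0°C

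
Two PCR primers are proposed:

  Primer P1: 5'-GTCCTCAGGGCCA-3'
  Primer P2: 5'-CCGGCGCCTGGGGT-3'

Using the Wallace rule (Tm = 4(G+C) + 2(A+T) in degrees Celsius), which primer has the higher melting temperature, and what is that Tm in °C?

Primer P2, 52°C

Primer P1: A+T=4, G+C=9 → Tm = 2(4)+4(9) = 44°C
Primer P2: A+T=2, G+C=12 → Tm = 2(2)+4(12) = 52°C
44°C vs 52°C → primer P2 is higher.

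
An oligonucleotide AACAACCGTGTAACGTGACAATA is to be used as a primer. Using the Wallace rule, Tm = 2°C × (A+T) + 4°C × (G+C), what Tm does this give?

A=10, G=4, T=4, C=5
So N_AT = 14 and N_GC = 9.
Tm = 4·9 + 2·14 = 36 + 28 = 64°C

64°C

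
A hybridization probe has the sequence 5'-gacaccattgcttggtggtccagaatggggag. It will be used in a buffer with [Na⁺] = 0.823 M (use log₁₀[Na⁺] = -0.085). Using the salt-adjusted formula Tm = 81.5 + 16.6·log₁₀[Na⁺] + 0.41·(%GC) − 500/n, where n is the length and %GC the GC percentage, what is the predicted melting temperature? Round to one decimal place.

Length n = 32. Counting bases: G=12, C=6, A=7, T=7
G+C = 18, so %GC = 18/32 × 100 = 56.25%
Salt term: 16.6 × (-0.085) = -1.411
GC term: 0.41 × 56.25 = 23.062; length term: −500/32 = −15.625
Tm = 81.5 + (-1.411) + 23.062 − 15.625 = 87.526 → 87.5°C

87.5°C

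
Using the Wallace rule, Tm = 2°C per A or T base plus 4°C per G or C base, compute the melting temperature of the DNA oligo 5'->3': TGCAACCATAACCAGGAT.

Counting bases: C=5, A=7, G=3, T=3
So N_AT = 10 and N_GC = 8.
Tm = 2×10 + 4×8 = 52°C

52°C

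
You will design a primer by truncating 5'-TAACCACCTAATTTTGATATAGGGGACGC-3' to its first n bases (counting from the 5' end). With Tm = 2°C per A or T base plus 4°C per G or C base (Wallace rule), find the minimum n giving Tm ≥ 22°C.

n = 8

First 7 bases: TAACCAC → Tm = 20°C (< 22°C)
First 8 bases: TAACCACC → Tm = 24°C (≥ 22°C)
Since every base adds ≥2°C, Tm only increases with n, so the threshold is first crossed at n = 8.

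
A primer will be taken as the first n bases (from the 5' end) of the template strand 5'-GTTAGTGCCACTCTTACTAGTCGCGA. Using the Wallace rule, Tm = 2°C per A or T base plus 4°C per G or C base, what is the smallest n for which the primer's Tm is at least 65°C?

First 22 bases: GTTAGTGCCACTCTTACTAGTC → Tm = 64°C (< 65°C)
First 23 bases: GTTAGTGCCACTCTTACTAGTCG → Tm = 68°C (≥ 65°C)
Each additional base adds 2°C (A/T) or 4°C (G/C), so Tm is non-decreasing in n; n = 23 is the first length to reach 65°C.

n = 23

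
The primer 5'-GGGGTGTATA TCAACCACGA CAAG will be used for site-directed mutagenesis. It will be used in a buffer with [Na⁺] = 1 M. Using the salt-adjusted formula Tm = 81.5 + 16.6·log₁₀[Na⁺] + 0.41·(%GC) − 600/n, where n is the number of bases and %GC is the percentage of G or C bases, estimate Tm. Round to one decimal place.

77.0°C

Length n = 24. T=4, A=8, C=5, G=7
G+C = 12, so %GC = 12/24 × 100 = 50%
Salt term: 16.6 × (0) = 0
GC term: 0.41 × 50 = 20.5; length term: −600/24 = −25
Tm = 81.5 + (0) + 20.5 − 25 = 77 → 77.0°C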